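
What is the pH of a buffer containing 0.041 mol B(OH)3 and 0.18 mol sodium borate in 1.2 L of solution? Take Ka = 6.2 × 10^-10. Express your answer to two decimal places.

pH = 9.85

pKa = −log(6.2 × 10^-10) = 9.208
Using pH = pKa + log([base]/[acid]) with [base]/[acid] = 0.18/0.041:
pH = 9.208 + (+0.642) = 9.85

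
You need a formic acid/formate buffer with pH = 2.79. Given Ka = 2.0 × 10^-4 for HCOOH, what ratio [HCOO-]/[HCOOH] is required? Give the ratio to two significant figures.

ratio = 0.12

pKa = -log(2.0 × 10^-4) = 3.699
pH = pKa + log(r) ⇒ log(r) = 2.79 − 3.699 = -0.909
r = [HCOO-]/[HCOOH] = 10^(-0.909) = 0.123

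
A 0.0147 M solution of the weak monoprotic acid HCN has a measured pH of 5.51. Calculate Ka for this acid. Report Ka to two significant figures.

Ka = 6.5 × 10^-10

[H+] = 10^(-5.51) = 3.09 × 10^-6 M
At equilibrium [HA] = 0.0147 − 3.09 × 10^-6 = 1.47 × 10^-2 M
Ka = [H+][A-]/[HA] = (3.09 × 10^-6)² / 1.47 × 10^-2 = 6.5 × 10^-10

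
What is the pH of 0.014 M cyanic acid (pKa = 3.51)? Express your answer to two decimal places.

HOCN ⇌ OCN- + H+
Ka = 10^(−3.51) = 3.09 × 10^-4
From the ICE table, Ka = x²/(0.014 − x) = 3.09 × 10^-4.
Here C₀/Ka ≈ 45.3, so the small-x approximation fails. Use the quadratic:
x = (−Ka + √(Ka² + 4·Ka·C₀))/2 = 1.93 × 10^-3 M
pH = −log(1.93 × 10^-3) = 2.71

pH = 2.71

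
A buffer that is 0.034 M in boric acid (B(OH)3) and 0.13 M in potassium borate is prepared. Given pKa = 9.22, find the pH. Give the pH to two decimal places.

Using pH = pKa + log([base]/[acid]) with [base]/[acid] = 0.13/0.034:
pH = 9.22 + (+0.582) = 9.80

pH = 9.80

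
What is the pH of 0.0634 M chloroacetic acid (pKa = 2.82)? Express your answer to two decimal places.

pH = 2.04

ClCH2COOH ⇌ ClCH2COO- + H+
Ka = 10^(−2.82) = 1.51 × 10^-3
From the ICE table, Ka = x²/(0.0634 − x) = 1.51 × 10^-3.
The 5% rule fails; solving x² + Ka·x − Ka·C₀ = 0 exactly:
x = [−0.00151 + √(0.00151² + 0.000383)]/2 = 9.06 × 10^-3 M
pH = −log(9.06 × 10^-3) = 2.04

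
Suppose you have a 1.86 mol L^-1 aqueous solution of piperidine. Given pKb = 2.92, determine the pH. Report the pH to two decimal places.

C5H10NH + H2O ⇌ C5H10NH2+ + OH-
Kb = 10^(−2.92) = 1.20 × 10^-3
Kb = [OH-]²/(1.86 − [OH-]) = 1.20 × 10^-3
Assume [OH-] ≪ 1.86: [OH-] ≈ √(1.20 × 10^-3 × 1.86) = 4.72 × 10^-2 M
pOH = 1.33, so pH = 14.00 − pOH = 12.67

pH = 12.67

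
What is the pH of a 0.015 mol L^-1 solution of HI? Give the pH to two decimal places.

HI is a strong acid and dissociates completely, so [H+] = 0.015 M.
pH = -log(0.015) = 1.82

pH = 1.82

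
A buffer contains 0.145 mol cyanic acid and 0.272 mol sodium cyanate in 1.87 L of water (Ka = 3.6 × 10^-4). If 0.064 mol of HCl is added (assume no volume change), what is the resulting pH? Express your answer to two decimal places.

After neutralization: n(HOCN) = 0.209 mol, n(OCN-) = 0.208 mol.
pKa = −log(3.6 × 10^-4) = 3.444
pH = pKa + log([A⁻]/[HA]) = 3.444 + log(0.208/0.209) = 3.444 -0.002

pH = 3.44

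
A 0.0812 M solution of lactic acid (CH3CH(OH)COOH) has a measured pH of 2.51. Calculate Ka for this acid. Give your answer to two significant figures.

Ka = 1.2 × 10^-4

[H+] = 10^(-2.51) = 3.09 × 10^-3 M
At equilibrium [HA] = 0.0812 − 3.09 × 10^-3 = 7.81 × 10^-2 M
Ka = [H+][A-]/[HA] = (3.09 × 10^-3)² / 7.81 × 10^-2 = 1.2 × 10^-4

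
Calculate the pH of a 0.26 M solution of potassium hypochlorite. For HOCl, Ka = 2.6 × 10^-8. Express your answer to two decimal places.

pH = 10.50

OCl- is the conjugate base of the weak acid HOCl.
Kb = Kw/Ka = 1.0×10^-14 / 2.6 × 10^-8 = 3.85 × 10^-7
From the ICE table, Kb = [OH-]²/(0.26 − [OH-]) = 3.85 × 10^-7.
Neglecting [OH-] in the denominator: [OH-] = √(3.85 × 10^-7 × 0.26) = 3.16 × 10^-4 M
([OH-]/C₀ = 0.12% < 5%, so the approximation holds.)
pOH = 3.50, so pH = 14.00 − pOH = 10.50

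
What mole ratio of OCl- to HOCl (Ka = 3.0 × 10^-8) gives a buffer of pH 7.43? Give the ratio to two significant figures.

ratio = 0.81

pKa = -log(3.0 × 10^-8) = 7.523
pH = pKa + log(r) ⇒ log(r) = 7.43 − 7.523 = -0.093
r = [OCl-]/[HOCl] = 10^(-0.093) = 0.807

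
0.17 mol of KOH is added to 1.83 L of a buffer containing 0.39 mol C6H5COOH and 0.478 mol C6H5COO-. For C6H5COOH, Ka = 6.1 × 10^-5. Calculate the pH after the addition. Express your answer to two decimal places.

After neutralization: n(C6H5COOH) = 0.22 mol, n(C6H5COO-) = 0.648 mol.
pKa = −log(6.1 × 10^-5) = 4.215
pH = pKa + log([A⁻]/[HA]) = 4.215 + log(0.648/0.22) = 4.215 +0.469

pH = 4.68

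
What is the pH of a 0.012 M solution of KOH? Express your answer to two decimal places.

pH = 12.08

KOH is a strong base; [OH-] = 0.012 M.
pOH = -log(0.012) = 1.92
pH = 14.00 - 1.92 = 12.08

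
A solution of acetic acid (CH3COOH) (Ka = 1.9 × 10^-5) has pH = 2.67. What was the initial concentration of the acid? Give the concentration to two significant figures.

C₀ = 2.4 × 10^-1 M

[H+] = 10^(-2.67) = 2.14 × 10^-3 M = x
Ka = x²/(C₀ − x) ⇒ C₀ = x + x²/Ka
C₀ = 2.14 × 10^-3 + (2.14 × 10^-3)²/(1.9 × 10^-5) = 2.43 × 10^-1 M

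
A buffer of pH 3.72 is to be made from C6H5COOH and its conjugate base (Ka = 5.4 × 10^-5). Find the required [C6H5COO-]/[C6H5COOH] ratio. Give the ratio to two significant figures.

pKa = -log(5.4 × 10^-5) = 4.268
pH = pKa + log(r) ⇒ log(r) = 3.72 − 4.268 = -0.548
r = [C6H5COO-]/[C6H5COOH] = 10^(-0.548) = 0.283

ratio = 0.28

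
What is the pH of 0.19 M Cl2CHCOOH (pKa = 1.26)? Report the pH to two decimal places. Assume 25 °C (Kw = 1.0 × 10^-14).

pH = 1.11

Cl2CHCOOH ⇌ Cl2CHCOO- + H+
Ka = 10^(−1.26) = 5.50 × 10^-2
Ka = [H+]²/(0.19 − [H+]) = 5.50 × 10^-2
[H+] is not negligible relative to C₀; solve [H+]² + 0.055·[H+] − 0.0105 = 0.
[H+] = [−0.055 + √(0.055² + 0.0418)]/2 = 7.84 × 10^-2 M
pH = −log[H+] = −log(7.84 × 10^-2) = 1.11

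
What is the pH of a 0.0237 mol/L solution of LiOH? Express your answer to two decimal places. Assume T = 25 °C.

pH = 12.37

LiOH is a strong base; [OH-] = 0.0237 M.
pOH = -log(0.0237) = 1.63
pH = 14.00 - 1.63 = 12.37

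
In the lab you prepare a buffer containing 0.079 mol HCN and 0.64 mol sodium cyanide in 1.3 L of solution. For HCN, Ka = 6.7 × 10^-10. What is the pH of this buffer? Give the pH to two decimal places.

pKa = −log(6.7 × 10^-10) = 9.174
Using pH = pKa + log([base]/[acid]) with [base]/[acid] = 0.64/0.079:
pH = 9.174 + (+0.909) = 10.08

pH = 10.08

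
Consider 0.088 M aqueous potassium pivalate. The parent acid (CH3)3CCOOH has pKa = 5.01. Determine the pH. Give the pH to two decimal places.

(CH3)3CCOO- is the conjugate base of the weak acid (CH3)3CCOOH.
Ka = 10^(−5.01) = 9.77 × 10^-6
Kb = Kw/Ka = 1.0×10^-14 / 9.77 × 10^-6 = 1.02 × 10^-9
Let x = [OH-] at equilibrium. Kb = x²/(0.088 − x).
Assume x ≪ 0.088: x ≈ √(1.02 × 10^-9 × 0.088) = 9.47 × 10^-6 M
pOH = 5.02, so pH = 14.00 − pOH = 8.98

pH = 8.98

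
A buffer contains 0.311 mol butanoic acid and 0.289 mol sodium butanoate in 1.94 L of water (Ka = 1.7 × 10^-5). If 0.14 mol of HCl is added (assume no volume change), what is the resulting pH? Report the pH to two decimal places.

pH = 4.29

Added H+ converts CH3(CH2)2COO- to CH3(CH2)2COOH: CH3(CH2)2COOH → 0.451 mol, CH3(CH2)2COO- → 0.149 mol.
pKa = −log(1.7 × 10^-5) = 4.770
pH = pKa + log([A⁻]/[HA]) = 4.770 + log(0.149/0.451) = 4.770 -0.481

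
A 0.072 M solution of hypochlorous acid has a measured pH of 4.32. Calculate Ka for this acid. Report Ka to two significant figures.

[H+] = 10^(-4.32) = 4.79 × 10^-5 M
At equilibrium [HA] = 0.072 − 4.79 × 10^-5 = 7.20 × 10^-2 M
Ka = [H+][A-]/[HA] = (4.79 × 10^-5)² / 7.20 × 10^-2 = 3.2 × 10^-8

Ka = 3.2 × 10^-8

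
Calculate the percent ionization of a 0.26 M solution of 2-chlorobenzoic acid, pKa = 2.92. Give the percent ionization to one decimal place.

6.6%

ClC6H4COOH ⇌ ClC6H4COO- + H+; let x = [H+] at equilibrium.
Ka = 10^(−2.92) = 1.20 × 10^-3
Solve x² + 0.0012x − 0.000312 = 0 → x = 1.71 × 10^-2 M
% ionization = x/C₀ × 100% = 1.71 × 10^-2/0.26 × 100% = 6.6%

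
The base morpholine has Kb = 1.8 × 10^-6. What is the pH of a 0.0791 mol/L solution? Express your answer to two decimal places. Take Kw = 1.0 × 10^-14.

C4H8ONH + H2O ⇌ C4H8ONH2+ + OH-
Kb = [OH-]²/(0.0791 − [OH-]) = 1.8 × 10^-6
Assume [OH-] ≪ 0.0791: [OH-] ≈ √(1.8 × 10^-6 × 0.0791) = 3.77 × 10^-4 M
Check: 0.48% ionized — well under 5%, approximation valid.
pOH = 3.42, so pH = 14.00 − pOH = 10.58

pH = 10.58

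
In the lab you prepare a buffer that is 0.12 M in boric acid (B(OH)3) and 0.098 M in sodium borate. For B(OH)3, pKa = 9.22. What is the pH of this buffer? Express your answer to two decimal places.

Using pH = pKa + log([base]/[acid]) with [base]/[acid] = 0.098/0.12:
pH = 9.22 + (-0.088) = 9.13

pH = 9.13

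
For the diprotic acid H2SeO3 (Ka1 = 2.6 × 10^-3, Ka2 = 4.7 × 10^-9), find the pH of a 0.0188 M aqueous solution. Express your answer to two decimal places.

Ka1 ≫ Ka2, so treat the first dissociation as the only significant source of H+.
Ka1 = x²/(0.0188 − x) = 2.6 × 10^-3
Solving the quadratic: x = (−Ka1 + √(Ka1² + 4·Ka1·C₀))/2 = 5.81 × 10^-3 M
pH = −log(5.81 × 10^-3) = 2.24

pH = 2.24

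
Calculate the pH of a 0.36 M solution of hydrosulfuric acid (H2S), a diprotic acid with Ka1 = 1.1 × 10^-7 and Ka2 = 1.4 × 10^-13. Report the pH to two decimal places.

Since Ka1 ≫ Ka2, the first ionization dominates [H+].
Ka1 = x²/(0.36 − x) = 1.1 × 10^-7
x ≈ √(1.1 × 10^-7 × 0.36) = 1.99 × 10^-4 M
pH = −log(1.99 × 10^-4) = 3.70

pH = 3.70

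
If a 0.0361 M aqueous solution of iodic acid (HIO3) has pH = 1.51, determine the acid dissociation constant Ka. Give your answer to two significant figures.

[H+] = 10^(-1.51) = 3.09 × 10^-2 M
At equilibrium [HA] = 0.0361 − 3.09 × 10^-2 = 5.20 × 10^-3 M
Ka = [H+][A-]/[HA] = (3.09 × 10^-2)² / 5.20 × 10^-3 = 1.8 × 10^-1

Ka = 1.8 × 10^-1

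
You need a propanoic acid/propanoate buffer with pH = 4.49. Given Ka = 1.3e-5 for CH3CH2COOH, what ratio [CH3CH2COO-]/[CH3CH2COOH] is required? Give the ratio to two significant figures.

ratio = 0.40

pKa = -log(1.3 × 10^-5) = 4.886
pH = pKa + log(r) ⇒ log(r) = 4.49 − 4.886 = -0.396
r = [CH3CH2COO-]/[CH3CH2COOH] = 10^(-0.396) = 0.402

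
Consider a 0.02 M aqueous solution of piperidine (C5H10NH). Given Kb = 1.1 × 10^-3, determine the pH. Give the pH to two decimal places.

C5H10NH + H2O ⇌ C5H10NH2+ + OH-
From the ICE table, Kb = x²/(0.02 − x) = 1.1 × 10^-3.
The 5% rule fails; solving x² + Kb·x − Kb·C₀ = 0 exactly:
x = [−0.0011 + √(0.0011² + 8.8e-05)]/2 = 4.17 × 10^-3 M
pOH = −log(4.17 × 10^-3) = 2.38; pH = 14.00 − 2.38 = 11.62

pH = 11.62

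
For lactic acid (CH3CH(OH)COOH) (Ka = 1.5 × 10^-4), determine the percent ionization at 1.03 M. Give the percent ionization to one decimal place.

CH3CH(OH)COOH ⇌ CH3CH(OH)COO- + H+; let x = [H+] at equilibrium.
x ≈ √(Ka·C₀) = √(1.5 × 10^-4 × 1.03) = 1.24 × 10^-2 M
Fraction ionized = 1.24 × 10^-2 / 1.03 = 0.0120 → 1.2%

1.2%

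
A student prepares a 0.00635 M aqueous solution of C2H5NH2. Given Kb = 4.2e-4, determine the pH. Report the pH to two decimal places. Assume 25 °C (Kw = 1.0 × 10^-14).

pH = 11.16

C2H5NH2 + H2O ⇌ C2H5NH3+ + OH-
Kb = x²/(0.00635 − x) = 4.2 × 10^-4
x is not negligible relative to C₀; solve x² + 0.00042·x − 2.67e-06 = 0.
x = (−Kb + √(Kb² + 4·Kb·C₀))/2 = 1.44 × 10^-3 M
pOH = 2.84, so pH = 14.00 − pOH = 11.16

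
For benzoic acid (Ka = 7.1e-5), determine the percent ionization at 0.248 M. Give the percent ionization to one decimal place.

1.7%

C6H5COOH ⇌ C6H5COO- + H+; let x = [H+] at equilibrium.
x ≈ √(Ka·C₀) = √(7.1 × 10^-5 × 0.248) = 4.20 × 10^-3 M
% ionization = x/C₀ × 100% = 4.20 × 10^-3/0.248 × 100% = 1.7%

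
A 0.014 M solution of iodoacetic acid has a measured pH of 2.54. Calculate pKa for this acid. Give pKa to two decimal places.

pKa = 3.13

[H+] = 10^(-2.54) = 2.88 × 10^-3 M
At equilibrium [HA] = 0.014 − 2.88 × 10^-3 = 1.11 × 10^-2 M
Ka = [H+][A-]/[HA] = (2.88 × 10^-3)² / 1.11 × 10^-2 = 7.47 × 10^-4
pKa = -log(7.47 × 10^-4) = 3.13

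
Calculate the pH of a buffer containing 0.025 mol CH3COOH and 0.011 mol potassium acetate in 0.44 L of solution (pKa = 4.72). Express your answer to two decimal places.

Using pH = pKa + log([base]/[acid]) with [base]/[acid] = 0.011/0.025:
pH = 4.72 + (-0.357) = 4.36

pH = 4.36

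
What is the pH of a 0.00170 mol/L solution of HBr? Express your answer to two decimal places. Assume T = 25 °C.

pH = 2.77

HBr is a strong acid and dissociates completely, so [H+] = 0.00170 M.
pH = -log(0.0017) = 2.77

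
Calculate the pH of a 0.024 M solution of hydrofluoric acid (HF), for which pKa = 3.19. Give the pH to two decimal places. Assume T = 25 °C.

pH = 2.44

HF ⇌ F- + H+
Ka = 10^(−3.19) = 6.46 × 10^-4
Let x = [H+] at equilibrium. Ka = x²/(0.024 − x).
x is not negligible relative to C₀; solve x² + 0.000646·x − 1.55e-05 = 0.
x = (−Ka + √(Ka² + 4·Ka·C₀))/2 = 3.63 × 10^-3 M
pH = −log(3.63 × 10^-3) = 2.44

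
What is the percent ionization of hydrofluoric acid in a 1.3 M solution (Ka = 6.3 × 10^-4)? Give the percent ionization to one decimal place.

2.2%

HF ⇌ F- + H+; let x = [H+] at equilibrium.
x ≈ √(Ka·C₀) = √(6.3 × 10^-4 × 1.3) = 2.86 × 10^-2 M
Fraction ionized = 2.86 × 10^-2 / 1.3 = 0.0220 → 2.2%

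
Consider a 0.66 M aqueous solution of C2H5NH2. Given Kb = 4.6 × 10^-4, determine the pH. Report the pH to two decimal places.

pH = 12.24

C2H5NH2 + H2O ⇌ C2H5NH3+ + OH-
From the ICE table, Kb = x²/(0.66 − x) = 4.6 × 10^-4.
Neglecting x in the denominator: x = √(4.6 × 10^-4 × 0.66) = 1.74 × 10^-2 M
Check: 2.6% ionized — well under 5%, approximation valid.
pOH = −log(1.74 × 10^-2) = 1.76; pH = 14.00 − 1.76 = 12.24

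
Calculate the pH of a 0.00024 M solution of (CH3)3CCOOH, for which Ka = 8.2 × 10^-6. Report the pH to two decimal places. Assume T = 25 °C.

(CH3)3CCOOH ⇌ (CH3)3CCOO- + H+
From the ICE table, Ka = [H+]²/(0.00024 − [H+]) = 8.2 × 10^-6.
Here C₀/Ka ≈ 29.3, so the small-[H+] approximation fails. Use the quadratic:
[H+] = (−Ka + √(Ka² + 4·Ka·C₀))/2 = 4.05 × 10^-5 M
pH = −log(4.05 × 10^-5) = 4.39

pH = 4.39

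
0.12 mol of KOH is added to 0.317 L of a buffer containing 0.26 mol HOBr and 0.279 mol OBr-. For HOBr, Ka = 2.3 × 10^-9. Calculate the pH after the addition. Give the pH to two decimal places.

pH = 9.09

OH- converts HOBr to OBr-: HOBr → 0.14 mol, OBr- → 0.399 mol.
pKa = −log(2.3 × 10^-9) = 8.638
pH = pKa + log([A⁻]/[HA]) = 8.638 + log(0.399/0.14) = 8.638 +0.455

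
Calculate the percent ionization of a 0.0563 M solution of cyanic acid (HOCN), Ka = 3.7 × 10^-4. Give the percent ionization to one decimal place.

HOCN ⇌ OCN- + H+; let x = [H+] at equilibrium.
Ka = x²/(C₀ − x); solving the quadratic gives x = 4.38 × 10^-3 M.
Fraction ionized = 4.38 × 10^-3 / 0.0563 = 0.0778 → 7.8%

7.8%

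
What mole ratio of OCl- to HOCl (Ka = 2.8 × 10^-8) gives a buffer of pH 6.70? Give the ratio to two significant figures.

ratio = 0.14

pKa = -log(2.8 × 10^-8) = 7.553
pH = pKa + log(r) ⇒ log(r) = 6.70 − 7.553 = -0.853
r = [OCl-]/[HOCl] = 10^(-0.853) = 0.14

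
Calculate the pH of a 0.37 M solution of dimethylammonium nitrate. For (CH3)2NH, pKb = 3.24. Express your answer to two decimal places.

(CH3)2NH2+ is the conjugate acid of the weak base (CH3)2NH.
Kb = 10^(−3.24) = 5.75 × 10^-4
Ka = Kw/Kb = 1.0×10^-14 / 5.75 × 10^-4 = 1.74 × 10^-11
From the ICE table, Ka = [H+]²/(0.37 − [H+]) = 1.74 × 10^-11.
Neglecting [H+] in the denominator: [H+] = √(1.74 × 10^-11 × 0.37) = 2.54 × 10^-6 M
pH = −log(2.54 × 10^-6) = 5.60

pH = 5.60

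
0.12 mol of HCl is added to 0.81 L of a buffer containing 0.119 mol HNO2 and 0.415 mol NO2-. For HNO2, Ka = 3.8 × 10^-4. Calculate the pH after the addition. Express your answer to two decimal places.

Added H+ converts NO2- to HNO2: HNO2 → 0.239 mol, NO2- → 0.295 mol.
pKa = −log(3.8 × 10^-4) = 3.420
pH = pKa + log(n_NO2-/n_HNO2) = 3.420 + log(0.295/0.239) = 3.420 + (+0.091)

pH = 3.51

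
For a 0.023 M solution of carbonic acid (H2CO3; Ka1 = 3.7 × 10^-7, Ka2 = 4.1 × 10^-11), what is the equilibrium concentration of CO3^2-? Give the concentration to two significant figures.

First ionization gives [H+] ≈ [HCO3-] = 9.22 × 10^-5 M.
Second step: Ka2 = [H+][CO3^2-]/[HCO3-] ≈ [CO3^2-] (since [H+] ≈ [HCO3-]).
So [CO3^2-] ≈ Ka2.

4.1 × 10^-11 M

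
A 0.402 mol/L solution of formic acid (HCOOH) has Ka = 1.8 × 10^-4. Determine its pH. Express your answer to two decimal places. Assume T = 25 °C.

HCOOH ⇌ HCOO- + H+
From the ICE table, Ka = [H+]²/(0.402 − [H+]) = 1.8 × 10^-4.
Neglecting [H+] in the denominator: [H+] = √(1.8 × 10^-4 × 0.402) = 8.51 × 10^-3 M
Check: 2.1% ionized — well under 5%, approximation valid.
pH = −log[H+] = −log(8.51 × 10^-3) = 2.07

pH = 2.07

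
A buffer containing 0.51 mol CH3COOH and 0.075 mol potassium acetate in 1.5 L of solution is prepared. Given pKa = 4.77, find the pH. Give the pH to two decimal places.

Henderson–Hasselbalch: pH = pKa + log([CH3COO-]/[CH3COOH]) = 4.77 + log(0.075/0.51)
pH = 4.77 + (-0.833) = 3.94

pH = 3.94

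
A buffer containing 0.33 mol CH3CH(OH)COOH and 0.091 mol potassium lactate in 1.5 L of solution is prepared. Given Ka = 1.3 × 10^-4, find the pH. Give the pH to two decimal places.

pH = 3.33

pKa = −log(1.3 × 10^-4) = 3.886
Henderson–Hasselbalch: pH = pKa + log([CH3CH(OH)COO-]/[CH3CH(OH)COOH]) = 3.886 + log(0.091/0.33)
pH = 3.886 + (-0.559) = 3.33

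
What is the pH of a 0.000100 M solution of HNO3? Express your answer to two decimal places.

HNO3 is a strong acid and dissociates completely, so [H+] = 0.000100 M.
pH = -log(0.0001) = 4.00

pH = 4.00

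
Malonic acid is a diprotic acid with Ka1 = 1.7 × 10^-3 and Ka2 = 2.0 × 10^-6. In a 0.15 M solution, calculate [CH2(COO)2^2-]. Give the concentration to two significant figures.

First ionization gives [H+] ≈ [CH2(COOH)COO-] = 1.51 × 10^-2 M.
Second step: Ka2 = [H+][CH2(COO)2^2-]/[CH2(COOH)COO-] ≈ [CH2(COO)2^2-] (since [H+] ≈ [CH2(COOH)COO-]).
So [CH2(COO)2^2-] ≈ Ka2.

2.0 × 10^-6 M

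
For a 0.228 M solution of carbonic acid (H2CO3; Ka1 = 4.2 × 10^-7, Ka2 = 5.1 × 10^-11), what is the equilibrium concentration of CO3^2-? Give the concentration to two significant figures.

First ionization gives [H+] ≈ [HCO3-] = 3.09 × 10^-4 M.
Second step: Ka2 = [H+][CO3^2-]/[HCO3-] ≈ [CO3^2-] (since [H+] ≈ [HCO3-]).
So [CO3^2-] ≈ Ka2.

5.1 × 10^-11 M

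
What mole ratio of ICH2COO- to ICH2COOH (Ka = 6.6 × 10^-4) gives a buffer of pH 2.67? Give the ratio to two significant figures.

ratio = 0.31

pKa = -log(6.6 × 10^-4) = 3.180
pH = pKa + log(r) ⇒ log(r) = 2.67 − 3.180 = -0.510
r = [ICH2COO-]/[ICH2COOH] = 10^(-0.510) = 0.309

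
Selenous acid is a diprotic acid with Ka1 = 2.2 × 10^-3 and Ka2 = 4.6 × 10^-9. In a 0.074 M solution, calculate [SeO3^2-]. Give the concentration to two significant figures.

4.6 × 10^-9 M

First ionization gives [H+] ≈ [HSeO3-] = 1.17 × 10^-2 M.
Second step: Ka2 = [H+][SeO3^2-]/[HSeO3-] ≈ [SeO3^2-] (since [H+] ≈ [HSeO3-]).
So [SeO3^2-] ≈ Ka2.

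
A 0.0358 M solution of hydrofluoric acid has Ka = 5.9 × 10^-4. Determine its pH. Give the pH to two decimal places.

pH = 2.37

HF ⇌ F- + H+
Let x = [H+] at equilibrium. Ka = x²/(0.0358 − x).
The 5% rule fails; solving x² + Ka·x − Ka·C₀ = 0 exactly:
x = (−Ka + √(Ka² + 4·Ka·C₀))/2 = 4.31 × 10^-3 M
pH = −log[H+] = −log(4.31 × 10^-3) = 2.37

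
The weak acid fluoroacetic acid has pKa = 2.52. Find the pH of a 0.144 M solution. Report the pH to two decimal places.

pH = 1.71

FCH2COOH ⇌ FCH2COO- + H+
Ka = 10^(−2.52) = 3.02 × 10^-3
Let x = [H+] at equilibrium. Ka = x²/(0.144 − x).
x is not negligible relative to C₀; solve x² + 0.00302·x − 0.000435 = 0.
x = [−0.00302 + √(0.00302² + 0.00174)]/2 = 1.94 × 10^-2 M
pH = −log(1.94 × 10^-2) = 1.71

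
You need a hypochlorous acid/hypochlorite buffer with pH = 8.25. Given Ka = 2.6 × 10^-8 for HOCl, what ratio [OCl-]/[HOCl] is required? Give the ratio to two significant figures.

ratio = 4.6

pKa = -log(2.6 × 10^-8) = 7.585
pH = pKa + log(r) ⇒ log(r) = 8.25 − 7.585 = +0.665
r = [OCl-]/[HOCl] = 10^(+0.665) = 4.62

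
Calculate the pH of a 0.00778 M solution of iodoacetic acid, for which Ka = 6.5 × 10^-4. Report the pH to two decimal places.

pH = 2.71

ICH2COOH ⇌ ICH2COO- + H+
Let x = [H+] at equilibrium. Ka = x²/(0.00778 − x).
x is not negligible relative to C₀; solve x² + 0.00065·x − 5.06e-06 = 0.
x = [−0.00065 + √(0.00065² + 2.02e-05)]/2 = 1.95 × 10^-3 M
pH = −log[H+] = −log(1.95 × 10^-3) = 2.71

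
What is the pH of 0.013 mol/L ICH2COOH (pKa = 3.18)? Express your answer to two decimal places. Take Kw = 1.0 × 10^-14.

pH = 2.58

ICH2COOH ⇌ ICH2COO- + H+
Ka = 10^(−3.18) = 6.61 × 10^-4
From the ICE table, Ka = x²/(0.013 − x) = 6.61 × 10^-4.
The 5% rule fails; solving x² + Ka·x − Ka·C₀ = 0 exactly:
x = [−0.000661 + √(0.000661² + 3.44e-05)]/2 = 2.62 × 10^-3 M
pH = −log(2.62 × 10^-3) = 2.58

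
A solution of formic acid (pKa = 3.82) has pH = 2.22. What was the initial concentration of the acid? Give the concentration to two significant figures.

C₀ = 2.5 × 10^-1 M

[H+] = 10^(-2.22) = 6.03 × 10^-3 M = x
Ka = 10^(−3.82) = 1.51 × 10^-4
Ka = x²/(C₀ − x) ⇒ C₀ = x + x²/Ka
C₀ = 6.03 × 10^-3 + (6.03 × 10^-3)²/(1.51 × 10^-4) = 2.47 × 10^-1 M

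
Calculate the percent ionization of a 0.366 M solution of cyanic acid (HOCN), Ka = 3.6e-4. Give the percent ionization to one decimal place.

HOCN ⇌ OCN- + H+; let x = [H+] at equilibrium.
x ≈ √(Ka·C₀) = √(3.6 × 10^-4 × 0.366) = 1.15 × 10^-2 M
% ionization = x/C₀ × 100% = 1.15 × 10^-2/0.366 × 100% = 3.1%

3.1%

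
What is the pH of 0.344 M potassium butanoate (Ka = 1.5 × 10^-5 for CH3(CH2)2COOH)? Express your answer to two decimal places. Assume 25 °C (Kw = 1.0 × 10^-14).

pH = 9.18

CH3(CH2)2COO- is the conjugate base of the weak acid CH3(CH2)2COOH.
Kb = Kw/Ka = 1.0×10^-14 / 1.5 × 10^-5 = 6.67 × 10^-10
Let x = [OH-] at equilibrium. Kb = x²/(0.344 − x).
Neglecting x in the denominator: x = √(6.67 × 10^-10 × 0.344) = 1.51 × 10^-5 M
Check: 0.0044% ionized — well under 5%, approximation valid.
pOH = 4.82, so pH = 14.00 − pOH = 9.18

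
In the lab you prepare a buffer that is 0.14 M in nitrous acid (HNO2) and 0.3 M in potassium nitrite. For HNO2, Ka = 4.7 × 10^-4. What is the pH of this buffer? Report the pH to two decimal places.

pKa = −log(4.7 × 10^-4) = 3.328
Using pH = pKa + log([base]/[acid]) with [base]/[acid] = 0.3/0.14:
pH = 3.328 + (+0.331) = 3.66

pH = 3.66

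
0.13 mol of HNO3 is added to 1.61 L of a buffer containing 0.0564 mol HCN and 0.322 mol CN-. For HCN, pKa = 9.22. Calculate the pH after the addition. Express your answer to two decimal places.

pH = 9.23

Added H+ converts CN- to HCN: HCN → 0.186 mol, CN- → 0.192 mol.
Henderson–Hasselbalch with mole ratio 0.192/0.186: pH = 9.22 + (+0.014)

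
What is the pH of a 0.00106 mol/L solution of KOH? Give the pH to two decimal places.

KOH is a strong base; [OH-] = 0.00106 M.
pOH = -log(0.00106) = 2.97
pH = 14.00 - 2.97 = 11.03

pH = 11.03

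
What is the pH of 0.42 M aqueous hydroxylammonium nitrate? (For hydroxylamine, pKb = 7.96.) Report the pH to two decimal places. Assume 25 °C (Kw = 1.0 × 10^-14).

NH3OH+ is the conjugate acid of the weak base NH2OH.
Kb = 10^(−7.96) = 1.10 × 10^-8
Ka = Kw/Kb = 1.0×10^-14 / 1.10 × 10^-8 = 9.09 × 10^-7
From the ICE table, Ka = x²/(0.42 − x) = 9.09 × 10^-7.
Since Ka ≪ C₀, x ≈ √(Ka·C₀) = 6.18 × 10^-4 M.
Check: 0.15% ionized — well under 5%, approximation valid.
pH = −log[H+] = −log(6.18 × 10^-4) = 3.21

pH = 3.21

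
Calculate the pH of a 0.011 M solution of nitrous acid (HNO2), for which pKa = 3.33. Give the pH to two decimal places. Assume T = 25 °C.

pH = 2.69

HNO2 ⇌ NO2- + H+
Ka = 10^(−3.33) = 4.68 × 10^-4
From the ICE table, Ka = [H+]²/(0.011 − [H+]) = 4.68 × 10^-4.
The 5% rule fails; solving [H+]² + Ka·[H+] − Ka·C₀ = 0 exactly:
[H+] = [−0.000468 + √(0.000468² + 2.06e-05)]/2 = 2.05 × 10^-3 M
pH = −log(2.05 × 10^-3) = 2.69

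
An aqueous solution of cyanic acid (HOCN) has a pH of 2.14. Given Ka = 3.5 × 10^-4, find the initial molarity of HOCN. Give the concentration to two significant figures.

[H+] = 10^(-2.14) = 7.24 × 10^-3 M = x
Ka = x²/(C₀ − x) ⇒ C₀ = x + x²/Ka
C₀ = 7.24 × 10^-3 + (7.24 × 10^-3)²/(3.5 × 10^-4) = 1.57 × 10^-1 M

C₀ = 1.6 × 10^-1 M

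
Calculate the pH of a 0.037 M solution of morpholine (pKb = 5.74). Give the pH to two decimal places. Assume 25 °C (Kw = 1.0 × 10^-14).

C4H8ONH + H2O ⇌ C4H8ONH2+ + OH-
Kb = 10^(−5.74) = 1.82 × 10^-6
From the ICE table, Kb = [OH-]²/(0.037 − [OH-]) = 1.82 × 10^-6.
Assume [OH-] ≪ 0.037: [OH-] ≈ √(1.82 × 10^-6 × 0.037) = 2.59 × 10^-4 M
Check: 0.7% ionized — well under 5%, approximation valid.
pOH = −log(2.59 × 10^-4) = 3.59; pH = 14.00 − 3.59 = 10.41

pH = 10.41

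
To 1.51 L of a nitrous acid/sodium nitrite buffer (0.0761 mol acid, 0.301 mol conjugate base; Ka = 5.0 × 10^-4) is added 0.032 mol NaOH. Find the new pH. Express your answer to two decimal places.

After neutralization: n(HNO2) = 0.0441 mol, n(NO2-) = 0.333 mol.
pKa = −log(5.0 × 10^-4) = 3.301
Henderson–Hasselbalch with mole ratio 0.333/0.0441: pH = 3.301 + (+0.878)

pH = 4.18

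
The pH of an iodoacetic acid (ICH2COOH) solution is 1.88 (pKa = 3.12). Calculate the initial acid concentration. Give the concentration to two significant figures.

[H+] = 10^(-1.88) = 1.32 × 10^-2 M = x
Ka = 10^(−3.12) = 7.59 × 10^-4
Ka = x²/(C₀ − x) ⇒ C₀ = x + x²/Ka
C₀ = 1.32 × 10^-2 + (1.32 × 10^-2)²/(7.59 × 10^-4) = 2.43 × 10^-1 M

C₀ = 2.4 × 10^-1 M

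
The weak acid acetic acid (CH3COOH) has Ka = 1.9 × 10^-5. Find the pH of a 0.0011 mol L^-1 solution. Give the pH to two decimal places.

pH = 3.87

CH3COOH ⇌ CH3COO- + H+
From the ICE table, Ka = [H+]²/(0.0011 − [H+]) = 1.9 × 10^-5.
[H+] is not negligible relative to C₀; solve [H+]² + 1.9e-05·[H+] − 2.09e-08 = 0.
[H+] = [−1.9e-05 + √(1.9e-05² + 8.36e-08)]/2 = 1.35 × 10^-4 M
pH = −log(1.35 × 10^-4) = 3.87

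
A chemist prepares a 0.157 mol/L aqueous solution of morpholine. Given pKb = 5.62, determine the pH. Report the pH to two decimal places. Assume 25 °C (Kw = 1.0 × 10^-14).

pH = 10.79

C4H8ONH + H2O ⇌ C4H8ONH2+ + OH-
Kb = 10^(−5.62) = 2.40 × 10^-6
From the ICE table, Kb = [OH-]²/(0.157 − [OH-]) = 2.40 × 10^-6.
Since Kb ≪ C₀, [OH-] ≈ √(Kb·C₀) = 6.14 × 10^-4 M.
([OH-]/C₀ = 0.39% < 5%, so the approximation holds.)
pOH = 3.21, so pH = 14.00 − pOH = 10.79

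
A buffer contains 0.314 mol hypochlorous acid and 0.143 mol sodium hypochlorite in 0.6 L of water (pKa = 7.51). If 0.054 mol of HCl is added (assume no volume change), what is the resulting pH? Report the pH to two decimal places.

Added H+ converts OCl- to HOCl: HOCl → 0.368 mol, OCl- → 0.089 mol.
Henderson–Hasselbalch with mole ratio 0.089/0.368: pH = 7.51 + (-0.616)

pH = 6.89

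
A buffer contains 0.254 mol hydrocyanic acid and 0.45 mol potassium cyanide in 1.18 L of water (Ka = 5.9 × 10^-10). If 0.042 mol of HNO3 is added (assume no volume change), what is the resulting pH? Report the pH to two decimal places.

pH = 9.37

Added H+ converts CN- to HCN: HCN → 0.296 mol, CN- → 0.408 mol.
pKa = −log(5.9 × 10^-10) = 9.229
Henderson–Hasselbalch with mole ratio 0.408/0.296: pH = 9.229 + (+0.139)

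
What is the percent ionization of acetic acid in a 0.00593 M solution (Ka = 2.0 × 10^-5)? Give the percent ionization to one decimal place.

CH3COOH ⇌ CH3COO- + H+; let x = [H+] at equilibrium.
Solve x² + 2e-05x − 1.19e-07 = 0 → x = 3.35 × 10^-4 M
Fraction ionized = 3.35 × 10^-4 / 0.00593 = 0.0565 → 5.6%

5.6%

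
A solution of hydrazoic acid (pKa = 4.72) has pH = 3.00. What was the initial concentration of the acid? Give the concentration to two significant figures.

C₀ = 5.3 × 10^-2 M

[H+] = 10^(-3.00) = 1.00 × 10^-3 M = x
Ka = 10^(−4.72) = 1.91 × 10^-5
Ka = x²/(C₀ − x) ⇒ C₀ = x + x²/Ka
C₀ = 1.00 × 10^-3 + (1.00 × 10^-3)²/(1.91 × 10^-5) = 5.34 × 10^-2 M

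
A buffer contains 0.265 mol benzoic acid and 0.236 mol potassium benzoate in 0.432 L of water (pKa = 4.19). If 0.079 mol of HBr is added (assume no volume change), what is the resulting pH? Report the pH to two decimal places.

Added H+ converts C6H5COO- to C6H5COOH: C6H5COOH → 0.344 mol, C6H5COO- → 0.157 mol.
pH = pKa + log([A⁻]/[HA]) = 4.19 + log(0.157/0.344) = 4.19 -0.341

pH = 3.85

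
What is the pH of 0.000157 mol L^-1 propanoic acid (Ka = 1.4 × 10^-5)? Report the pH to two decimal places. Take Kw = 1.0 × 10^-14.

CH3CH2COOH ⇌ CH3CH2COO- + H+
Ka = [H+]²/(0.000157 − [H+]) = 1.4 × 10^-5
Here C₀/Ka ≈ 11.2, so the small-[H+] approximation fails. Use the quadratic:
[H+] = [−1.4e-05 + √(1.4e-05² + 8.79e-09)]/2 = 4.04 × 10^-5 M
pH = −log(4.04 × 10^-5) = 4.39

pH = 4.39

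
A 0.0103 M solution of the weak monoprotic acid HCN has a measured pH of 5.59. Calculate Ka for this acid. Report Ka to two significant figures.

[H+] = 10^(-5.59) = 2.57 × 10^-6 M
At equilibrium [HA] = 0.0103 − 2.57 × 10^-6 = 1.03 × 10^-2 M
Ka = [H+][A-]/[HA] = (2.57 × 10^-6)² / 1.03 × 10^-2 = 6.4 × 10^-10

Ka = 6.4 × 10^-10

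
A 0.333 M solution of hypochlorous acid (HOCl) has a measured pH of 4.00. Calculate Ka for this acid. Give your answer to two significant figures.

[H+] = 10^(-4.00) = 1.00 × 10^-4 M
At equilibrium [HA] = 0.333 − 1.00 × 10^-4 = 3.33 × 10^-1 M
Ka = [H+][A-]/[HA] = (1.00 × 10^-4)² / 3.33 × 10^-1 = 3.0 × 10^-8

Ka = 3.0 × 10^-8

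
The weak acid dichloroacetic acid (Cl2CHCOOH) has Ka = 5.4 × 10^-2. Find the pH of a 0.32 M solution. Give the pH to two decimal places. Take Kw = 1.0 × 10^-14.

pH = 0.97

Cl2CHCOOH ⇌ Cl2CHCOO- + H+
Ka = [H+]²/(0.32 − [H+]) = 5.4 × 10^-2
[H+] is not negligible relative to C₀; solve [H+]² + 0.054·[H+] − 0.0173 = 0.
[H+] = [−0.054 + √(0.054² + 0.0691)]/2 = 1.07 × 10^-1 M
pH = −log[H+] = −log(1.07 × 10^-1) = 0.97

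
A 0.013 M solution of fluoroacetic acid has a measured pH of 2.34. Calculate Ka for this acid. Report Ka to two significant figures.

[H+] = 10^(-2.34) = 4.57 × 10^-3 M
At equilibrium [HA] = 0.013 − 4.57 × 10^-3 = 8.43 × 10^-3 M
Ka = [H+][A-]/[HA] = (4.57 × 10^-3)² / 8.43 × 10^-3 = 2.5 × 10^-3

Ka = 2.5 × 10^-3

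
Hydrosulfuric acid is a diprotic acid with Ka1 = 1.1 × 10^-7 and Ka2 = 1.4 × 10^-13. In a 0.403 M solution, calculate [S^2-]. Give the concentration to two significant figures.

First ionization gives [H+] ≈ [HS-] = 2.11 × 10^-4 M.
Second step: Ka2 = [H+][S^2-]/[HS-] ≈ [S^2-] (since [H+] ≈ [HS-]).
So [S^2-] ≈ Ka2.

1.4 × 10^-13 M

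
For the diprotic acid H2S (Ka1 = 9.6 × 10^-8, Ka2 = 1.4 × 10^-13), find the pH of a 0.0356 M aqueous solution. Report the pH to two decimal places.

pH = 4.23

Since Ka1 ≫ Ka2, the first ionization dominates [H+].
Ka1 = x²/(0.0356 − x) = 9.6 × 10^-8
x ≈ √(9.6 × 10^-8 × 0.0356) = 5.85 × 10^-5 M
pH = −log(5.85 × 10^-5) = 4.23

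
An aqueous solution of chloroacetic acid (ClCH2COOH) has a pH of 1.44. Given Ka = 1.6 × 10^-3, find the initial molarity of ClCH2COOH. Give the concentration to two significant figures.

[H+] = 10^(-1.44) = 3.63 × 10^-2 M = x
Ka = x²/(C₀ − x) ⇒ C₀ = x + x²/Ka
C₀ = 3.63 × 10^-2 + (3.63 × 10^-2)²/(1.6 × 10^-3) = 8.60 × 10^-1 M

C₀ = 8.6 × 10^-1 M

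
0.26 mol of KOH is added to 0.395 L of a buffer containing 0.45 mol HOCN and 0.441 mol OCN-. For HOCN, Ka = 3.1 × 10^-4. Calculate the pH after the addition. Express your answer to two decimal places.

OH- converts HOCN to OCN-: HOCN → 0.19 mol, OCN- → 0.701 mol.
pKa = −log(3.1 × 10^-4) = 3.509
pH = pKa + log(n_OCN-/n_HOCN) = 3.509 + log(0.701/0.19) = 3.509 + (+0.567)

pH = 4.08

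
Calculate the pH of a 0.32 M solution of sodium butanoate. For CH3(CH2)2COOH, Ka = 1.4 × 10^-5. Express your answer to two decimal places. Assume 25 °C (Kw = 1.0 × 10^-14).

pH = 9.18

CH3(CH2)2COO- is the conjugate base of the weak acid CH3(CH2)2COOH.
Kb = Kw/Ka = 1.0×10^-14 / 1.4 × 10^-5 = 7.14 × 10^-10
From the ICE table, Kb = [OH-]²/(0.32 − [OH-]) = 7.14 × 10^-10.
Assume [OH-] ≪ 0.32: [OH-] ≈ √(7.14 × 10^-10 × 0.32) = 1.51 × 10^-5 M
([OH-]/C₀ = 0.0047% < 5%, so the approximation holds.)
pOH = −log(1.51 × 10^-5) = 4.82; pH = 14.00 − 4.82 = 9.18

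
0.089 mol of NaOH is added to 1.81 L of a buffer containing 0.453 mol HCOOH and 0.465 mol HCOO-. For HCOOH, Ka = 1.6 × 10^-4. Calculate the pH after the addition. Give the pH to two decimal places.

pH = 3.98

After neutralization: n(HCOOH) = 0.364 mol, n(HCOO-) = 0.554 mol.
pKa = −log(1.6 × 10^-4) = 3.796
pH = pKa + log([A⁻]/[HA]) = 3.796 + log(0.554/0.364) = 3.796 +0.182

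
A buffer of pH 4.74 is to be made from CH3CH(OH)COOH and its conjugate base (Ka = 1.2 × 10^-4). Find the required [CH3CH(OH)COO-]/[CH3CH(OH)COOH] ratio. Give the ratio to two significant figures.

ratio = 6.6

pKa = -log(1.2 × 10^-4) = 3.921
pH = pKa + log(r) ⇒ log(r) = 4.74 − 3.921 = +0.819
r = [CH3CH(OH)COO-]/[CH3CH(OH)COOH] = 10^(+0.819) = 6.59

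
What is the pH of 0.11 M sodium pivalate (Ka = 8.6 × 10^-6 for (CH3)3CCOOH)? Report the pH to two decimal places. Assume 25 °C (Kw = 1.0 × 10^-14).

pH = 9.05

(CH3)3CCOO- is the conjugate base of the weak acid (CH3)3CCOOH.
Kb = Kw/Ka = 1.0×10^-14 / 8.6 × 10^-6 = 1.16 × 10^-9
From the ICE table, Kb = [OH-]²/(0.11 − [OH-]) = 1.16 × 10^-9.
Since Kb ≪ C₀, [OH-] ≈ √(Kb·C₀) = 1.13 × 10^-5 M.
Check: 0.01% ionized — well under 5%, approximation valid.
pOH = 4.95, so pH = 14.00 − pOH = 9.05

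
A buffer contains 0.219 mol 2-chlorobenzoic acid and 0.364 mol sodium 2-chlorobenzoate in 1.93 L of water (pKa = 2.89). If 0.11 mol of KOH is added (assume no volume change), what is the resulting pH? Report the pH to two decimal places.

pH = 3.53

After neutralization: n(ClC6H4COOH) = 0.109 mol, n(ClC6H4COO-) = 0.474 mol.
Henderson–Hasselbalch with mole ratio 0.474/0.109: pH = 2.89 + (+0.638)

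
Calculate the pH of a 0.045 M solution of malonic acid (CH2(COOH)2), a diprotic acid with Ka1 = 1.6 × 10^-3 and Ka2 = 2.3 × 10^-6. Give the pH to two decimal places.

pH = 2.11

Ka1 ≫ Ka2, so treat the first dissociation as the only significant source of H+.
Ka1 = x²/(0.045 − x) = 1.6 × 10^-3
Solving the quadratic: x = (−Ka1 + √(Ka1² + 4·Ka1·C₀))/2 = 7.72 × 10^-3 M
pH = −log(7.72 × 10^-3) = 2.11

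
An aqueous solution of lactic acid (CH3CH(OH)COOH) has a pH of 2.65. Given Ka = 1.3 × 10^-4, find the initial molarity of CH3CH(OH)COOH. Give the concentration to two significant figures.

C₀ = 4.1 × 10^-2 M

[H+] = 10^(-2.65) = 2.24 × 10^-3 M = x
Ka = x²/(C₀ − x) ⇒ C₀ = x + x²/Ka
C₀ = 2.24 × 10^-3 + (2.24 × 10^-3)²/(1.3 × 10^-4) = 4.08 × 10^-2 M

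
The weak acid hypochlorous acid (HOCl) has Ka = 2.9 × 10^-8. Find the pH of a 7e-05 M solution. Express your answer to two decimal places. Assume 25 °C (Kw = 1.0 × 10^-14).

HOCl ⇌ OCl- + H+
From the ICE table, Ka = [H+]²/(7e-05 − [H+]) = 2.9 × 10^-8.
Neglecting [H+] in the denominator: [H+] = √(2.9 × 10^-8 × 7e-05) = 1.42 × 10^-6 M
pH = −log(1.42 × 10^-6) = 5.85

pH = 5.85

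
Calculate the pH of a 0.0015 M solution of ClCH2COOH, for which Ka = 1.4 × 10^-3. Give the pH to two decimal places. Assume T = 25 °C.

pH = 3.04

ClCH2COOH ⇌ ClCH2COO- + H+
Ka = [H+]²/(0.0015 − [H+]) = 1.4 × 10^-3
The 5% rule fails; solving [H+]² + Ka·[H+] − Ka·C₀ = 0 exactly:
[H+] = [−0.0014 + √(0.0014² + 8.4e-06)]/2 = 9.09 × 10^-4 M
pH = −log(9.09 × 10^-4) = 3.04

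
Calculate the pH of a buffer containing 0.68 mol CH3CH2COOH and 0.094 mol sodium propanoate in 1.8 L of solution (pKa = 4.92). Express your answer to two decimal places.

pH = 4.06

Henderson–Hasselbalch: pH = pKa + log([CH3CH2COO-]/[CH3CH2COOH]) = 4.92 + log(0.094/0.68)
pH = 4.92 + (-0.859) = 4.06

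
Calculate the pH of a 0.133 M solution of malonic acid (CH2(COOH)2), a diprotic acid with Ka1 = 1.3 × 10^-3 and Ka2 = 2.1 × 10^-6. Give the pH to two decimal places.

Since Ka1 ≫ Ka2, the first ionization dominates [H+].
Ka1 = x²/(0.133 − x) = 1.3 × 10^-3
Solving the quadratic: x = (−Ka1 + √(Ka1² + 4·Ka1·C₀))/2 = 1.25 × 10^-2 M
pH = −log(1.25 × 10^-2) = 1.90

pH = 1.90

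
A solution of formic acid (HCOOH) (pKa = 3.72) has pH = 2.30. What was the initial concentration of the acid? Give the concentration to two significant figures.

[H+] = 10^(-2.30) = 5.01 × 10^-3 M = x
Ka = 10^(−3.72) = 1.91 × 10^-4
Ka = x²/(C₀ − x) ⇒ C₀ = x + x²/Ka
C₀ = 5.01 × 10^-3 + (5.01 × 10^-3)²/(1.91 × 10^-4) = 1.36 × 10^-1 M

C₀ = 1.4 × 10^-1 M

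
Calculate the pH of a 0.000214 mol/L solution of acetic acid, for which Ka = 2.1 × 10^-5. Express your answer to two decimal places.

pH = 4.24

CH3COOH ⇌ CH3COO- + H+
From the ICE table, Ka = [H+]²/(0.000214 − [H+]) = 2.1 × 10^-5.
[H+] is not negligible relative to C₀; solve [H+]² + 2.1e-05·[H+] − 4.49e-09 = 0.
[H+] = [−2.1e-05 + √(2.1e-05² + 1.8e-08)]/2 = 5.74 × 10^-5 M
pH = −log[H+] = −log(5.74 × 10^-5) = 4.24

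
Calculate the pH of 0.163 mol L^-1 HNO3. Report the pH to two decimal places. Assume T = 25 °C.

HNO3 is a strong acid and dissociates completely, so [H+] = 0.163 M.
pH = -log(0.163) = 0.79

pH = 0.79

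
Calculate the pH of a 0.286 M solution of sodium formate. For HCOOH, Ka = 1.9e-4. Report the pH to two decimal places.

HCOO- is the conjugate base of the weak acid HCOOH.
Kb = Kw/Ka = 1.0×10^-14 / 1.9 × 10^-4 = 5.26 × 10^-11
From the ICE table, Kb = [OH-]²/(0.286 − [OH-]) = 5.26 × 10^-11.
Assume [OH-] ≪ 0.286: [OH-] ≈ √(5.26 × 10^-11 × 0.286) = 3.88 × 10^-6 M
pOH = 5.41, so pH = 14.00 − pOH = 8.59

pH = 8.59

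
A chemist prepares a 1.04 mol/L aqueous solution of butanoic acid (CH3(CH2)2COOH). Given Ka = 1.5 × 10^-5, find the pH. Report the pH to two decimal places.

CH3(CH2)2COOH ⇌ CH3(CH2)2COO- + H+
From the ICE table, Ka = x²/(1.04 − x) = 1.5 × 10^-5.
Assume x ≪ 1.04: x ≈ √(1.5 × 10^-5 × 1.04) = 3.95 × 10^-3 M
Check: 0.38% ionized — well under 5%, approximation valid.
pH = −log[H+] = −log(3.95 × 10^-3) = 2.40

pH = 2.40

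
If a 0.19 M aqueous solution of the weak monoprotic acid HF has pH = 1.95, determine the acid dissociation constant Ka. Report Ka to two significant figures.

Ka = 7.0 × 10^-4

[H+] = 10^(-1.95) = 1.12 × 10^-2 M
At equilibrium [HA] = 0.19 − 1.12 × 10^-2 = 1.79 × 10^-1 M
Ka = [H+][A-]/[HA] = (1.12 × 10^-2)² / 1.79 × 10^-1 = 7.0 × 10^-4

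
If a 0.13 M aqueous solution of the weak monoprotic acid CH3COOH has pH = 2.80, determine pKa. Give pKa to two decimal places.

pKa = 4.71

[H+] = 10^(-2.80) = 1.58 × 10^-3 M
At equilibrium [HA] = 0.13 − 1.58 × 10^-3 = 1.28 × 10^-1 M
Ka = [H+][A-]/[HA] = (1.58 × 10^-3)² / 1.28 × 10^-1 = 1.95 × 10^-5
pKa = -log(1.95 × 10^-5) = 4.71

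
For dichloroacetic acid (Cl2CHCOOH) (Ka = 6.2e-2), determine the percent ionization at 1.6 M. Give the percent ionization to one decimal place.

Cl2CHCOOH ⇌ Cl2CHCOO- + H+; let x = [H+] at equilibrium.
Solve x² + 0.062x − 0.0992 = 0 → x = 2.85 × 10^-1 M
Fraction ionized = 2.85 × 10^-1 / 1.6 = 0.1781 → 17.8%

17.8%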